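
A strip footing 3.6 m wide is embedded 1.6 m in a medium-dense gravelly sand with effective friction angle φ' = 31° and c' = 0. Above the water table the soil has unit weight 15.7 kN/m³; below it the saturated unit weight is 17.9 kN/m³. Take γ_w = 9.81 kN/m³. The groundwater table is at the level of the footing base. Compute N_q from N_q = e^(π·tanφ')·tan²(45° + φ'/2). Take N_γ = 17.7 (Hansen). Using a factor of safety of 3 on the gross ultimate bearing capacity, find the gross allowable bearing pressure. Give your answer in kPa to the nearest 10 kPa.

N_q = e^(π·tan31°)·tan²(60.5°) = 20.63.
Effective surcharge at the founding depth q = γ·D_f = 15.7 × 1.6 = 25.12 kPa.
The water table coincides with the base, so in the self-weight term γ → γ' = 8.09 kN/m³.
q_ult = q·N_q + 0.5·γ·B·N_γ
     = 25.12 × 20.631 + 0.5 × 8.09 × 3.6 × 17.7
     = 518.25 + 257.75 = 775.99 kPa.
q_all = 775.99 / 3 = 258.66 kPa.

q_all ≈ 260 kPa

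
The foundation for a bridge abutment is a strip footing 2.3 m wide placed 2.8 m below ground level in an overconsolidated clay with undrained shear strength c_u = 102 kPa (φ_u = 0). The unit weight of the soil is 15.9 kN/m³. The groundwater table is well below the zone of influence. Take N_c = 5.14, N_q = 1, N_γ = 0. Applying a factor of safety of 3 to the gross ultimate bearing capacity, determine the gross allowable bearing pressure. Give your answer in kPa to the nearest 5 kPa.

Effective surcharge at the founding depth q = γ·D_f = 15.9 × 2.8 = 44.52 kPa.
q_ult = c·N_c + q·N_q
     = 102 × 5.14 + 44.52 × 1
     = 524.28 + 44.52 = 568.8 kPa.
q_all = q_ult / FS = 568.8 / 3 = 189.6 kPa.

q_all ≈ 190 kPa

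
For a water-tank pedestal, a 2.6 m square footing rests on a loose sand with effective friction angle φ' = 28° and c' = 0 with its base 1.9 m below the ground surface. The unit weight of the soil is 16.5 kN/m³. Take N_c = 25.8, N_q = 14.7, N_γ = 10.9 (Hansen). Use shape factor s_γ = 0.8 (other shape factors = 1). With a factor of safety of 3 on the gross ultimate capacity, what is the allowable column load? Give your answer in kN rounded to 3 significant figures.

Effective surcharge at the founding depth q = γ·D_f = 16.5 × 1.9 = 31.35 kPa.
q_ult = q·N_q + 0.5·γ·B·N_γ·s_γ
     = 31.35 × 14.7 + 0.5 × 16.5 × 2.6 × 10.9 × 0.8
     = 460.84 + 187.04 = 647.89 kPa.
Gross allowable pressure q_all = 647.89 / 3 = 215.96 kPa.
Footing area = 6.76 m², so allowable column load = 215.96 × 6.76 = 1459.9 kN.

P_all ≈ 1460 kN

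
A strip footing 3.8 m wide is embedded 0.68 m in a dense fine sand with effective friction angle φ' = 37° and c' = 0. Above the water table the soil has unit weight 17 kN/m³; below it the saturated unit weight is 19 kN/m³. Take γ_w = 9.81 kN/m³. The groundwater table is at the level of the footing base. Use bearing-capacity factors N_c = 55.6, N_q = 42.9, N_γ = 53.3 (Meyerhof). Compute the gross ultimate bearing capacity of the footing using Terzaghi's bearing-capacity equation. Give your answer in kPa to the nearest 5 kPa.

q_ult ≈ 1425 kPa

q = γ·D_f = 17 × 0.68 = 11.56 kPa.
For the ½γBN_γ term take γ' = 19 − 9.81 = 9.19 kN/m³ (soil below base is submerged).
q·N_q = 11.56 × 42.9 = 495.92 kPa
0.5·γ·B·N_γ = 0.5 × 9.19 × 3.8 × 53.3 = 930.67 kPa
q_ult = 495.92 + 930.67 = 1426.6 kPa.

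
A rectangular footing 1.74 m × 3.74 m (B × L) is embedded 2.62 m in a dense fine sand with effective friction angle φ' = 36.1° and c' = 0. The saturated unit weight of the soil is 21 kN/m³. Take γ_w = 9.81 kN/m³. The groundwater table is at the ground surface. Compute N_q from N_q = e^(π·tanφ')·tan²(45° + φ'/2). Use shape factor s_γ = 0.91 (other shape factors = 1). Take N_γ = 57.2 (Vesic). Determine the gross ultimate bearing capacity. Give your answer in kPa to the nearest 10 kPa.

q_ult ≈ 1630 kPa

tan36.1° = 0.7292, so N_q = e^(π×0.7292)·tan²(63.05°) = 9.884 × 3.869 = 38.24.
γ' = 21 − 9.81 = 11.19 kN/m³ (submerged throughout). q = 11.19 × 2.62 = 29.318 kPa; the same γ' applies in the ½γBN_γ term.
q·N_q = 29.318 × 38.235 = 1121 kPa
0.5·γ·B·N_γ·s_γ = 0.5 × 11.19 × 1.74 × 57.2 × 0.91 = 506.74 kPa
q_ult = 1121 + 506.74 = 1627.7 kPa.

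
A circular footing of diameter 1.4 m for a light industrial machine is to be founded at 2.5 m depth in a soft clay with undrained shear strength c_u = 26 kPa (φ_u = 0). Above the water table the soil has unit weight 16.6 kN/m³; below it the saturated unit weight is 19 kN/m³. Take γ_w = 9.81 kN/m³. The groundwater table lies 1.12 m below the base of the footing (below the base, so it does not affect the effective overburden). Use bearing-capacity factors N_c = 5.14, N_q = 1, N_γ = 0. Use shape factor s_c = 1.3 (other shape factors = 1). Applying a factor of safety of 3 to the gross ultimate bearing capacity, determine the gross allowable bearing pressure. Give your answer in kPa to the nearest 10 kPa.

q_all ≈ 70 kPa

Effective surcharge at the founding depth q = γ·D_f = 16.6 × 2.5 = 41.5 kPa.
q_ult = c·N_c·s_c + q·N_q
     = 26 × 5.14 × 1.3 + 41.5 × 1
     = 173.73 + 41.5 = 215.23 kPa.
q_all = q_ult / FS = 215.23 / 3 = 71.744 kPa.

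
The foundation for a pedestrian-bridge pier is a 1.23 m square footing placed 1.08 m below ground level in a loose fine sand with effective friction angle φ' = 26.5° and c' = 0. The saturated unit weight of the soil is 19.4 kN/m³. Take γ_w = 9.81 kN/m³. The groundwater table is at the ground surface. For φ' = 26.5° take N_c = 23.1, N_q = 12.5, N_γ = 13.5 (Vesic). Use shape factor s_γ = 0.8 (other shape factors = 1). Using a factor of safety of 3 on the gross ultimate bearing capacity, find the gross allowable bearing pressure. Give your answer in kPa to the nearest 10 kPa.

With the water table at the surface the whole profile is submerged: γ' = 19.4 − 9.81 = 9.59 kN/m³, so q = γ'·D_f = 10.357 kPa; the same γ' applies in the ½γBN_γ term.
q_ult = q·N_q + 0.5·γ·B·N_γ·s_γ
     = 10.357 × 12.5 + 0.5 × 9.59 × 1.23 × 13.5 × 0.8
     = 129.46 + 63.697 = 193.16 kPa.
q_all = 193.16 / 3 = 64.387 kPa.

q_all ≈ 60 kPa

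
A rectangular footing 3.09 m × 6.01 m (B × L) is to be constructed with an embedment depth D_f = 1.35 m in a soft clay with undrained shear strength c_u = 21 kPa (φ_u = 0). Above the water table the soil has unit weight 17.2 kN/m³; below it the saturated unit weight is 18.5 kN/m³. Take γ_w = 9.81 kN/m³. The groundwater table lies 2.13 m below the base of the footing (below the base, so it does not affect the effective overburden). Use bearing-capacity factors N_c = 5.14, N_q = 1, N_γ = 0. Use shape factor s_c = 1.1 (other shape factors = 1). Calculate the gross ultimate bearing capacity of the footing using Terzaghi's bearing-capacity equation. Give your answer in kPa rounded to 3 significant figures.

q_ult ≈ 142 kPa

Effective surcharge at the founding depth q = γ·D_f = 17.2 × 1.35 = 23.22 kPa.
q_ult = c·N_c·s_c + q·N_q
     = 21 × 5.14 × 1.1 + 23.22 × 1
     = 118.73 + 23.22 = 141.95 kPa.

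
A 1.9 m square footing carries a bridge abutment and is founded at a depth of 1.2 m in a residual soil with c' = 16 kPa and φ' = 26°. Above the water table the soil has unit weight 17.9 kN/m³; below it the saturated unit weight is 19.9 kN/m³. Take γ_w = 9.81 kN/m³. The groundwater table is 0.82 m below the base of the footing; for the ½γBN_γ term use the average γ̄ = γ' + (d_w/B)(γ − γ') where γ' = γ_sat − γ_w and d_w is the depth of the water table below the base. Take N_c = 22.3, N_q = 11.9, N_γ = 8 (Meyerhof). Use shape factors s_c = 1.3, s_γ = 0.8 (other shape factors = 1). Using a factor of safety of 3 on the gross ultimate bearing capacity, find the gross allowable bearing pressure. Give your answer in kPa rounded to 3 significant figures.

q_all ≈ 267 kPa

Overburden at base level: q = 17.9 × 1.2 = 21.48 kPa.
The water table is 0.82 m below the base (< B = 1.9 m), so the ½γBN_γ term uses γ̄ = γ' + (d_w/B)(γ − γ') = 10.09 + (0.82/1.9)(17.9 − 10.09) = 13.461 kN/m³.
Cohesion term c·N_c·s_c = 16 × 22.3 × 1.3 = 463.84 kPa; surcharge term q·N_q = 21.48 × 11.9 = 255.61 kPa; self-weight term 0.5·γ·B·N_γ·s_γ = 0.5 × 13.461 × 1.9 × 8 × 0.8 = 81.841 kPa.
q_ult = 463.84 + 255.61 + 81.841 = 801.29 kPa.
q_all = 801.29 / 3 = 267.1 kPa.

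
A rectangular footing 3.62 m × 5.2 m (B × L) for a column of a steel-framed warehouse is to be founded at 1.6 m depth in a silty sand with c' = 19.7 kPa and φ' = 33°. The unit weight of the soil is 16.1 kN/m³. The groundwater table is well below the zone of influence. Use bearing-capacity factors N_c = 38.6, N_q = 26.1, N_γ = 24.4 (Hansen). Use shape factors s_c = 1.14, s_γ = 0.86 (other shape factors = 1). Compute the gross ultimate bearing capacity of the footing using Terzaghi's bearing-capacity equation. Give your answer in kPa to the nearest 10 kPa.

q_ult ≈ 2150 kPa

Effective surcharge at the founding depth q = γ·D_f = 16.1 × 1.6 = 25.76 kPa.
q_ult = c·N_c·s_c + q·N_q + 0.5·γ·B·N_γ·s_γ
     = 19.7 × 38.6 × 1.14 + 25.76 × 26.1 + 0.5 × 16.1 × 3.62 × 24.4 × 0.86
     = 866.88 + 672.34 + 611.49 = 2150.7 kPa.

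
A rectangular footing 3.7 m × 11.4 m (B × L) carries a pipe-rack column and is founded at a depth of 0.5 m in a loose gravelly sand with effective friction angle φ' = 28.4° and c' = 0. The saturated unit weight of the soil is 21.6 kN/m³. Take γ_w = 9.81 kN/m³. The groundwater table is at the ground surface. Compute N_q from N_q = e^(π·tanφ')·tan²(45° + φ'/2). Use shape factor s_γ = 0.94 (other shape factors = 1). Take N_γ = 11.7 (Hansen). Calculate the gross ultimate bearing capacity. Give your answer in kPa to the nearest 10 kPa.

tan28.4° = 0.5407, so N_q = e^(π×0.5407)·tan²(59.2°) = 5.467 × 2.814 = 15.38.
Water table at ground surface, so effective unit weight γ' = 21.6 − 9.81 = 11.79 kN/m³ is used throughout; overburden q = 11.79 × 0.5 = 5.895 kPa; the same γ' applies in the ½γBN_γ term.
Surcharge term q·N_q = 5.895 × 15.383 = 90.684 kPa; self-weight term 0.5·γ·B·N_γ·s_γ = 0.5 × 11.79 × 3.7 × 11.7 × 0.94 = 239.88 kPa.
q_ult = 90.684 + 239.88 = 330.57 kPa.

q_ult ≈ 330 kPa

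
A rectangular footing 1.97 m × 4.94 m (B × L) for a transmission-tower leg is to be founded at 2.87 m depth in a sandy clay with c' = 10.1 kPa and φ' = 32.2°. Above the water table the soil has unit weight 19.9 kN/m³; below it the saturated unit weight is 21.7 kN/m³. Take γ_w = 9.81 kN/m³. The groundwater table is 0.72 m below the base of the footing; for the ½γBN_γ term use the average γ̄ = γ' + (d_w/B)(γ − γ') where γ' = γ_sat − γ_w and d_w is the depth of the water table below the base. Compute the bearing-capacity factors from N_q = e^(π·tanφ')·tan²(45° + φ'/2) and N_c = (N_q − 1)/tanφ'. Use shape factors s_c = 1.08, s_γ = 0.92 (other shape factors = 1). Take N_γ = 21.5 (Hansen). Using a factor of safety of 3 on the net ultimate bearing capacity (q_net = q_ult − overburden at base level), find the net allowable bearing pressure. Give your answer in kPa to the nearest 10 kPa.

N_q = e^(π·tan32.2°)·tan²(61.1°) = 23.73; N_c = (N_q − 1)/tanφ' = 36.09.
Effective surcharge at the founding depth q = γ·D_f = 19.9 × 2.87 = 57.113 kPa.
With d_w = 0.72 m < B, γ̄ = 11.89 + (0.72/1.97) × (19.9 − 11.89) = 14.818 kN/m³.
q_ult = c·N_c·s_c + q·N_q + 0.5·γ·B·N_γ·s_γ
     = 10.1 × 36.092 × 1.08 + 57.113 × 23.728 + 0.5 × 14.818 × 1.97 × 21.5 × 0.92
     = 393.69 + 1355.2 + 288.69 = 2037.6 kPa.
q_net = 2037.6 − 57.113 = 1980.5 kPa.
q_all(net) = 1980.5 / 3 = 660.16 kPa.

q_all(net) ≈ 660 kPa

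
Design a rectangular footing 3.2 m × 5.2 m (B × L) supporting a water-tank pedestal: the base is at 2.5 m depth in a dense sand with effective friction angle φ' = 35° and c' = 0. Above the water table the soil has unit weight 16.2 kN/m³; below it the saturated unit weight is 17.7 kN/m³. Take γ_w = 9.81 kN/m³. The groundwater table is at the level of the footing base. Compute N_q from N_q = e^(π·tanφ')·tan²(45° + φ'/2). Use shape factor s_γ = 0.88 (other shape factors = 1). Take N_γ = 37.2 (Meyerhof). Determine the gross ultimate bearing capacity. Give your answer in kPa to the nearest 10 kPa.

tan35° = 0.7002, so N_q = e^(π×0.7002)·tan²(62.5°) = 9.023 × 3.69 = 33.3.
Overburden at base level: q = 16.2 × 2.5 = 40.5 kPa.
Below the base the soil is submerged, so the ½γBN_γ term uses γ' = 17.7 − 9.81 = 7.89 kN/m³.
Surcharge term q·N_q = 40.5 × 33.296 = 1348.5 kPa; self-weight term 0.5·γ·B·N_γ·s_γ = 0.5 × 7.89 × 3.2 × 37.2 × 0.88 = 413.26 kPa.
q_ult = 1348.5 + 413.26 = 1761.8 kPa.

q_ult ≈ 1760 kPa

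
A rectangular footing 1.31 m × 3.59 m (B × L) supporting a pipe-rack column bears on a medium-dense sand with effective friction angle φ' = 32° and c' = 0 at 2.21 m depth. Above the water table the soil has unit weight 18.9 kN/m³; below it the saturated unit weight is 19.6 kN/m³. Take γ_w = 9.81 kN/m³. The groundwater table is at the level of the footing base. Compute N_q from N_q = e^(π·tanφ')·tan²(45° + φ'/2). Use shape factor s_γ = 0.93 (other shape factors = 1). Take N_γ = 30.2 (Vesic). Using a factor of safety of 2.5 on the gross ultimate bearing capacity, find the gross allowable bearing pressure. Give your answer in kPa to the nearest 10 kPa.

N_q = e^(π·tan32°)·tan²(61°) = 23.18.
q = γ·D_f = 18.9 × 2.21 = 41.769 kPa.
For the ½γBN_γ term take γ' = 19.6 − 9.81 = 9.79 kN/m³ (soil below base is submerged).
q·N_q = 41.769 × 23.177 = 968.07 kPa
0.5·γ·B·N_γ·s_γ = 0.5 × 9.79 × 1.31 × 30.2 × 0.93 = 180.1 kPa
q_ult = 968.07 + 180.1 = 1148.2 kPa.
q_all = 1148.2 / 2.5 = 459.27 kPa.

q_all ≈ 460 kPa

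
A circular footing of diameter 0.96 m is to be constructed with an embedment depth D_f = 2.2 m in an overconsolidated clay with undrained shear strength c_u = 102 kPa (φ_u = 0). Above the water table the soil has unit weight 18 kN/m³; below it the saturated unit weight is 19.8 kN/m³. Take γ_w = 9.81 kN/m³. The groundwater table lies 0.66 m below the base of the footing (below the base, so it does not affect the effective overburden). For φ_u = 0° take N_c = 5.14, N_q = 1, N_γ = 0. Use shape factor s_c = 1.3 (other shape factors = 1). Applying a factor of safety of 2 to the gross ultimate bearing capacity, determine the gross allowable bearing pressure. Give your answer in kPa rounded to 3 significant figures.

Overburden at base level: q = 18 × 2.2 = 39.6 kPa.
Cohesion term c·N_c·s_c = 102 × 5.14 × 1.3 = 681.56 kPa; surcharge term q·N_q = 39.6 × 1 = 39.6 kPa.
q_ult = 681.56 + 39.6 = 721.16 kPa.
q_all = q_ult / FS = 721.16 / 2 = 360.58 kPa.

q_all ≈ 361 kPa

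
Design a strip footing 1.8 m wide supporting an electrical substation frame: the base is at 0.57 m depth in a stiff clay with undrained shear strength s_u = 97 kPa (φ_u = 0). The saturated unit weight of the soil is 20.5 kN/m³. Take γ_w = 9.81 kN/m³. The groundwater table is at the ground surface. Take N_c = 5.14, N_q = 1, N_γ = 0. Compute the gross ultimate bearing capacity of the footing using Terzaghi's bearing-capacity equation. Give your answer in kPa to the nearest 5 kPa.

γ' = 20.5 − 9.81 = 10.69 kN/m³ (submerged throughout). q = 10.69 × 0.57 = 6.0933 kPa.
c·N_c = 97 × 5.14 = 498.58 kPa
q·N_q = 6.0933 × 1 = 6.0933 kPa
q_ult = 498.58 + 6.0933 = 504.67 kPa.

q_ult ≈ 505 kPa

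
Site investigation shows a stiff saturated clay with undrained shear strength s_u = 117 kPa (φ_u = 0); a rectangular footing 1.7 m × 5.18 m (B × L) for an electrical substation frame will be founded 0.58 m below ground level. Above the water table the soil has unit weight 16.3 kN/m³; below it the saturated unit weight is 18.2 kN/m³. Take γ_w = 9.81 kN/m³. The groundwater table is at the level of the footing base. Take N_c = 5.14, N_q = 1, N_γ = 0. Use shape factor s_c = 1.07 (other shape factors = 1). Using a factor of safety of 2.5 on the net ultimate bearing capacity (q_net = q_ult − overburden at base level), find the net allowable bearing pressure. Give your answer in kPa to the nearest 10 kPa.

q_all(net) ≈ 260 kPa

Effective surcharge at the founding depth q = γ·D_f = 16.3 × 0.58 = 9.454 kPa.
q_ult = c·N_c·s_c + q·N_q
     = 117 × 5.14 × 1.07 + 9.454 × 1
     = 643.48 + 9.454 = 652.93 kPa.
q_net = 652.93 − 9.454 = 643.48 kPa.
q_all(net) = 643.48 / 2.5 = 257.39 kPa.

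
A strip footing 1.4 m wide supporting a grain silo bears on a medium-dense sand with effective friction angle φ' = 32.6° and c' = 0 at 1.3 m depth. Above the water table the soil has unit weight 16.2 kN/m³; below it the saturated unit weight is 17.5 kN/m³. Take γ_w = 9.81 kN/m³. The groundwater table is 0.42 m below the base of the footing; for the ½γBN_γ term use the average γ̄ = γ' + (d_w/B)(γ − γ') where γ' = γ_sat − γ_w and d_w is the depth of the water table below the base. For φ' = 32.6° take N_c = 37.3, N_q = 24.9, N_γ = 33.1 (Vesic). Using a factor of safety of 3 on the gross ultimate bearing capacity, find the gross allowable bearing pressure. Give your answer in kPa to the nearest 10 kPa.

Overburden at base level: q = 16.2 × 1.3 = 21.06 kPa.
The water table is 0.42 m below the base (< B = 1.4 m), so the ½γBN_γ term uses γ̄ = γ' + (d_w/B)(γ − γ') = 7.69 + (0.42/1.4)(16.2 − 7.69) = 10.243 kN/m³.
Surcharge term q·N_q = 21.06 × 24.9 = 524.39 kPa; self-weight term 0.5·γ·B·N_γ = 0.5 × 10.243 × 1.4 × 33.1 = 237.33 kPa.
q_ult = 524.39 + 237.33 = 761.72 kPa.
q_all = 761.72 / 3 = 253.91 kPa.

q_all ≈ 250 kPa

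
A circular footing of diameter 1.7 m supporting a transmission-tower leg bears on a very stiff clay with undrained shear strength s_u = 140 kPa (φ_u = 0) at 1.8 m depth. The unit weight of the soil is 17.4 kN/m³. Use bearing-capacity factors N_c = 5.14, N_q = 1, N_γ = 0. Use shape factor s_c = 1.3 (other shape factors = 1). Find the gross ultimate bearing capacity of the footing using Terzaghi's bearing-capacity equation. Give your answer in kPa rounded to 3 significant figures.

q_ult ≈ 967 kPa

q = γ·D_f = 17.4 × 1.8 = 31.32 kPa.
c·N_c·s_c = 140 × 5.14 × 1.3 = 935.48 kPa
q·N_q = 31.32 × 1 = 31.32 kPa
q_ult = 935.48 + 31.32 = 966.8 kPa.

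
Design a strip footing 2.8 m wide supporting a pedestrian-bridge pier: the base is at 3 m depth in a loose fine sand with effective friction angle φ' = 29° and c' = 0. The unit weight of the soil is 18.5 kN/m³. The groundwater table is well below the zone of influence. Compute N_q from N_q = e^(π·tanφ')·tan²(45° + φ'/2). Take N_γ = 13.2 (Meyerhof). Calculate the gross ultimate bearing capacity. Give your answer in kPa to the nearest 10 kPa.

q_ult ≈ 1250 kPa

tan29° = 0.5543, so N_q = e^(π×0.5543)·tan²(59.5°) = 5.705 × 2.882 = 16.44.
Effective surcharge at the founding depth q = γ·D_f = 18.5 × 3 = 55.5 kPa.
q_ult = q·N_q + 0.5·γ·B·N_γ
     = 55.5 × 16.443 + 0.5 × 18.5 × 2.8 × 13.2
     = 912.6 + 341.88 = 1254.5 kPa.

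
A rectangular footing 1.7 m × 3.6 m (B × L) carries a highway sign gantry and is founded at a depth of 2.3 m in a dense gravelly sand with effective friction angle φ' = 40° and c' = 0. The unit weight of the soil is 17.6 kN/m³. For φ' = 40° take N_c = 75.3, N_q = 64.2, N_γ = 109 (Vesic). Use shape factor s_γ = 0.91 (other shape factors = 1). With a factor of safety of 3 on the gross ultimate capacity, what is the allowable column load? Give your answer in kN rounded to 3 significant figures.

P_all ≈ 8330 kN

Effective surcharge at the founding depth q = γ·D_f = 17.6 × 2.3 = 40.48 kPa.
q_ult = q·N_q + 0.5·γ·B·N_γ·s_γ
     = 40.48 × 64.2 + 0.5 × 17.6 × 1.7 × 109 × 0.91
     = 2598.8 + 1483.9 = 4082.7 kPa.
Gross allowable pressure q_all = 4082.7 / 3 = 1360.9 kPa.
Footing area = 6.12 m², so allowable column load = 1360.9 × 6.12 = 8328.7 kN.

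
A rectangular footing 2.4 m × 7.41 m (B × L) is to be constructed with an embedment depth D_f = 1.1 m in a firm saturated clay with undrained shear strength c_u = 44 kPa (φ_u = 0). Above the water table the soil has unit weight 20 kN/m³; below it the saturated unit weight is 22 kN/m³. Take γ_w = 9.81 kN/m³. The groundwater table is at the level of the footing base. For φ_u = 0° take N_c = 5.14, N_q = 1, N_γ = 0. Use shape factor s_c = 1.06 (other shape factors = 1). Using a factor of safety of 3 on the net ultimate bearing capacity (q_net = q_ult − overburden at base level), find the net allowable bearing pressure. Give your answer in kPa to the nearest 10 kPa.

q_all(net) ≈ 80 kPa

Overburden at base level: q = 20 × 1.1 = 22 kPa.
Cohesion term c·N_c·s_c = 44 × 5.14 × 1.06 = 239.73 kPa; surcharge term q·N_q = 22 × 1 = 22 kPa.
q_ult = 239.73 + 22 = 261.73 kPa.
q_net = 261.73 − 22 = 239.73 kPa.
q_all(net) = 239.73 / 3 = 79.91 kPa.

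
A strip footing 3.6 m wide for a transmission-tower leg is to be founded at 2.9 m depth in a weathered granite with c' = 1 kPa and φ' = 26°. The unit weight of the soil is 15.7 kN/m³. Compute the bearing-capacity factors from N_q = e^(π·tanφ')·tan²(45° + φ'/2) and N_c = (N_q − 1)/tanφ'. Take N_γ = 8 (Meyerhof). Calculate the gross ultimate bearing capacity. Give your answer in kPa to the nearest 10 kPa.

q_ult ≈ 790 kPa

tan26° = 0.4877, so N_q = e^(π×0.4877)·tan²(58°) = 4.629 × 2.561 = 11.85.
N_c = (11.85 − 1)/tan26° = 22.25.
q = γ·D_f = 15.7 × 2.9 = 45.53 kPa.
c·N_c = 1 × 22.254 = 22.254 kPa
q·N_q = 45.53 × 11.854 = 539.72 kPa
0.5·γ·B·N_γ = 0.5 × 15.7 × 3.6 × 8 = 226.08 kPa
q_ult = 22.254 + 539.72 + 226.08 = 788.06 kPa.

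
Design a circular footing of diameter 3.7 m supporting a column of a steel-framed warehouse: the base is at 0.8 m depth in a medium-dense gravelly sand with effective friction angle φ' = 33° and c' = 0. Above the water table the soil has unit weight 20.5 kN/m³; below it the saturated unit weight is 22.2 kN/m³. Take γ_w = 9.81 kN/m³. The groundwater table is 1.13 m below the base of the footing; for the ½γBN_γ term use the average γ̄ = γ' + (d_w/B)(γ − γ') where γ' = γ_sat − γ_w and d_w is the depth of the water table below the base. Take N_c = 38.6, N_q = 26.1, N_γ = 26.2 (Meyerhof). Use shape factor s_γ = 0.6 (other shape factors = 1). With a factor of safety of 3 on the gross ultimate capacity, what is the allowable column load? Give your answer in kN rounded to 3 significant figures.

q = γ·D_f = 20.5 × 0.8 = 16.4 kPa.
γ' = 12.39 kN/m³; averaging over the depth B below the base, γ̄ = γ' + (d_w/B)(γ − γ') = 14.867 kN/m³.
q·N_q = 16.4 × 26.1 = 428.04 kPa
0.5·γ·B·N_γ·s_γ = 0.5 × 14.867 × 3.7 × 26.2 × 0.6 = 432.36 kPa
q_ult = 428.04 + 432.36 = 860.4 kPa.
Gross allowable pressure q_all = 860.4 / 3 = 286.8 kPa.
Footing area = 10.7521 m², so allowable column load = 286.8 × 10.7521 = 3083.7 kN.

P_all ≈ 3080 kN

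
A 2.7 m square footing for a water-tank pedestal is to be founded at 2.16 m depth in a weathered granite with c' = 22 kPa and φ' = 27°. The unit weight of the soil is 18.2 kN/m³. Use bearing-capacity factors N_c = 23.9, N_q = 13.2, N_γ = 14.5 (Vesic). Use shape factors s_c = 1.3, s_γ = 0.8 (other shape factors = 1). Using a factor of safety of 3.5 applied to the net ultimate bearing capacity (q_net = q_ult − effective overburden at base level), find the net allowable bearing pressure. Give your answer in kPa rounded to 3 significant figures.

q_all(net) ≈ 414 kPa

q = γ·D_f = 18.2 × 2.16 = 39.312 kPa.
c·N_c·s_c = 22 × 23.9 × 1.3 = 683.54 kPa
q·N_q = 39.312 × 13.2 = 518.92 kPa
0.5·γ·B·N_γ·s_γ = 0.5 × 18.2 × 2.7 × 14.5 × 0.8 = 285.01 kPa
q_ult = 683.54 + 518.92 + 285.01 = 1487.5 kPa.
Net ultimate: q_net = 1487.5 − 39.312 = 1448.2 kPa.
q_all(net) = 1448.2 / 3.5 = 413.76 kPa.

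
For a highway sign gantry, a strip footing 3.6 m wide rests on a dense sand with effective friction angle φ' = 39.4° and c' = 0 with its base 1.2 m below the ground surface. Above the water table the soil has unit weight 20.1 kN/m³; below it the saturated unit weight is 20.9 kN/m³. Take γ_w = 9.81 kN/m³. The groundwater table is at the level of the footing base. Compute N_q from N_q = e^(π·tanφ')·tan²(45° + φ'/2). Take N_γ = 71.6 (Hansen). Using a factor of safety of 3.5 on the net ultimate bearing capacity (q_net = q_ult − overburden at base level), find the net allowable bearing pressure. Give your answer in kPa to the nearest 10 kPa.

N_q = e^(π·tan39.4°)·tan²(64.7°) = 59.09.
Effective surcharge at the founding depth q = γ·D_f = 20.1 × 1.2 = 24.12 kPa.
The water table coincides with the base, so in the self-weight term γ → γ' = 11.09 kN/m³.
q_ult = q·N_q + 0.5·γ·B·N_γ
     = 24.12 × 59.094 + 0.5 × 11.09 × 3.6 × 71.6
     = 1425.3 + 1429.3 = 2854.6 kPa.
q_net = 2854.6 − 24.12 = 2830.5 kPa.
q_all(net) = 2830.5 / 3.5 = 808.72 kPa.

q_all(net) ≈ 810 kPa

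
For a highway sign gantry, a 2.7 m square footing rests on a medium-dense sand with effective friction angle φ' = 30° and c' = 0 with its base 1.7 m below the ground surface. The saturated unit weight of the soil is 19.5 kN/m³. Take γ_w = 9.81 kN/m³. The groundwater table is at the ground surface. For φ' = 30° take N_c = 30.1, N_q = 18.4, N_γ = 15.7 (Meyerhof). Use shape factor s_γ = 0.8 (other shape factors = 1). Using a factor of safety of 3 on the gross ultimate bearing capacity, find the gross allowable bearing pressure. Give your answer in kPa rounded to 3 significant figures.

q_all ≈ 156 kPa

Water table at ground surface, so effective unit weight γ' = 19.5 − 9.81 = 9.69 kN/m³ is used throughout; overburden q = 9.69 × 1.7 = 16.473 kPa; the same γ' applies in the ½γBN_γ term.
Surcharge term q·N_q = 16.473 × 18.4 = 303.1 kPa; self-weight term 0.5·γ·B·N_γ·s_γ = 0.5 × 9.69 × 2.7 × 15.7 × 0.8 = 164.3 kPa.
q_ult = 303.1 + 164.3 = 467.41 kPa.
q_all = 467.41 / 3 = 155.8 kPa.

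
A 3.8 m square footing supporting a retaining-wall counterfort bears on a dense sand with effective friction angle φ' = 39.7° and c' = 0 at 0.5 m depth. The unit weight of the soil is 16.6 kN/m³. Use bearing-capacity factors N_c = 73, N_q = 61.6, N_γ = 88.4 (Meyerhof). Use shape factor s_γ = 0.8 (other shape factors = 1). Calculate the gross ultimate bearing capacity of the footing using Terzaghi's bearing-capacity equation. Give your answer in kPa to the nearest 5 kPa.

Overburden at base level: q = 16.6 × 0.5 = 8.3 kPa.
Surcharge term q·N_q = 8.3 × 61.6 = 511.28 kPa; self-weight term 0.5·γ·B·N_γ·s_γ = 0.5 × 16.6 × 3.8 × 88.4 × 0.8 = 2230.5 kPa.
q_ult = 511.28 + 2230.5 = 2741.8 kPa.

q_ult ≈ 2740 kPa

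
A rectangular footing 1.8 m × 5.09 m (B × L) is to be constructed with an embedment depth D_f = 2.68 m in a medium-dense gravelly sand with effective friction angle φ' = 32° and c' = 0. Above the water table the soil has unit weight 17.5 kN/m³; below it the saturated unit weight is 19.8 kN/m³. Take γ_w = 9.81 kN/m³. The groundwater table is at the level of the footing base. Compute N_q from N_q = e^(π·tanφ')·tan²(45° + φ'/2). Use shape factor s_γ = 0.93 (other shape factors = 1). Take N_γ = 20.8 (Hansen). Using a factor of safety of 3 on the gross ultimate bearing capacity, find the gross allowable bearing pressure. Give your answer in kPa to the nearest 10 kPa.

q_all ≈ 420 kPa

N_q = e^(π·tan32°)·tan²(61°) = 23.18.
q = γ·D_f = 17.5 × 2.68 = 46.9 kPa.
For the ½γBN_γ term take γ' = 19.8 − 9.81 = 9.99 kN/m³ (soil below base is submerged).
q·N_q = 46.9 × 23.177 = 1087 kPa
0.5·γ·B·N_γ·s_γ = 0.5 × 9.99 × 1.8 × 20.8 × 0.93 = 173.92 kPa
q_ult = 1087 + 173.92 = 1260.9 kPa.
q_all = 1260.9 / 3 = 420.3 kPa.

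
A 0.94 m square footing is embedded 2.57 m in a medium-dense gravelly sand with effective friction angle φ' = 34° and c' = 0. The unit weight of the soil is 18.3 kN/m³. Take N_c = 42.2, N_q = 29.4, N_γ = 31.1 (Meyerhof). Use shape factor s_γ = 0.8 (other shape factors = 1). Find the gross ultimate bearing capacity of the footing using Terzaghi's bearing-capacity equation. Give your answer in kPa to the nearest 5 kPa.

q_ult ≈ 1595 kPa

Overburden at base level: q = 18.3 × 2.57 = 47.031 kPa.
Surcharge term q·N_q = 47.031 × 29.4 = 1382.7 kPa; self-weight term 0.5·γ·B·N_γ·s_γ = 0.5 × 18.3 × 0.94 × 31.1 × 0.8 = 213.99 kPa.
q_ult = 1382.7 + 213.99 = 1596.7 kPa.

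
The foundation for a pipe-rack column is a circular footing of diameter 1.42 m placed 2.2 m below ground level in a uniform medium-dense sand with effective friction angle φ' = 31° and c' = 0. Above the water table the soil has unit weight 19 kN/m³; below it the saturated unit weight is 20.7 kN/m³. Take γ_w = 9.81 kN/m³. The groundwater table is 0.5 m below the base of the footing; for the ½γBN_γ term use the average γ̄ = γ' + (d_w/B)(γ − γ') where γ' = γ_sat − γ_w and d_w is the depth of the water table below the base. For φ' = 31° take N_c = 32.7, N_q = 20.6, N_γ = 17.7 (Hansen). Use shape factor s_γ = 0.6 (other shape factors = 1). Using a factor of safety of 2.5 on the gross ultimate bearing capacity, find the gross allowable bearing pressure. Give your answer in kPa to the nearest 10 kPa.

q_all ≈ 390 kPa

Overburden at base level: q = 19 × 2.2 = 41.8 kPa.
The water table is 0.5 m below the base (< B = 1.42 m), so the ½γBN_γ term uses γ̄ = γ' + (d_w/B)(γ − γ') = 10.89 + (0.5/1.42)(19 − 10.89) = 13.746 kN/m³.
Surcharge term q·N_q = 41.8 × 20.6 = 861.08 kPa; self-weight term 0.5·γ·B·N_γ·s_γ = 0.5 × 13.746 × 1.42 × 17.7 × 0.6 = 103.64 kPa.
q_ult = 861.08 + 103.64 = 964.72 kPa.
q_all = 964.72 / 2.5 = 385.89 kPa.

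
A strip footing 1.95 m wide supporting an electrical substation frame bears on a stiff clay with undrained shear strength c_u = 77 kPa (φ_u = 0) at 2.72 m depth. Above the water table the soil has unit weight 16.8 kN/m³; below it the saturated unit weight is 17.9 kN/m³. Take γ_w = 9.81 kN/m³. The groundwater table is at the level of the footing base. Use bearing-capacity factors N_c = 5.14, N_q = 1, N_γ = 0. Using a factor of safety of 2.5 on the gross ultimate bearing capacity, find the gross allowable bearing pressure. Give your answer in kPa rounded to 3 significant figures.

q = γ·D_f = 16.8 × 2.72 = 45.696 kPa.
c·N_c = 77 × 5.14 = 395.78 kPa
q·N_q = 45.696 × 1 = 45.696 kPa
q_ult = 395.78 + 45.696 = 441.48 kPa.
q_all = 441.48 / 2.5 = 176.59 kPa.

q_all ≈ 177 kPa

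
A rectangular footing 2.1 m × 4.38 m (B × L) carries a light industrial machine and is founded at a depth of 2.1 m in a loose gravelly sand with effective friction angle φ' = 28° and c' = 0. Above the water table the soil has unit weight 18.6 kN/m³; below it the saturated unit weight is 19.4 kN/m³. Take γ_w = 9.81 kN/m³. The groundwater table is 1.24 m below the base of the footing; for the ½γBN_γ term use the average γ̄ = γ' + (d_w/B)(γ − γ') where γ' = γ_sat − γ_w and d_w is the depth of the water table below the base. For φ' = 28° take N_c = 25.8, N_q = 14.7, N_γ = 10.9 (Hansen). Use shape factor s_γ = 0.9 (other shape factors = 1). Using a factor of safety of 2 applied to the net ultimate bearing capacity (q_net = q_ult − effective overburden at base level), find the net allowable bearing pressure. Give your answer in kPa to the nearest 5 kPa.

Effective surcharge at the founding depth q = γ·D_f = 18.6 × 2.1 = 39.06 kPa.
With d_w = 1.24 m < B, γ̄ = 9.59 + (1.24/2.1) × (18.6 − 9.59) = 14.91 kN/m³.
q_ult = q·N_q + 0.5·γ·B·N_γ·s_γ
     = 39.06 × 14.7 + 0.5 × 14.91 × 2.1 × 10.9 × 0.9
     = 574.18 + 153.58 = 727.76 kPa.
Net ultimate: q_net = 727.76 − 39.06 = 688.7 kPa.
q_all(net) = 688.7 / 2 = 344.35 kPa.

q_all(net) ≈ 345 kPa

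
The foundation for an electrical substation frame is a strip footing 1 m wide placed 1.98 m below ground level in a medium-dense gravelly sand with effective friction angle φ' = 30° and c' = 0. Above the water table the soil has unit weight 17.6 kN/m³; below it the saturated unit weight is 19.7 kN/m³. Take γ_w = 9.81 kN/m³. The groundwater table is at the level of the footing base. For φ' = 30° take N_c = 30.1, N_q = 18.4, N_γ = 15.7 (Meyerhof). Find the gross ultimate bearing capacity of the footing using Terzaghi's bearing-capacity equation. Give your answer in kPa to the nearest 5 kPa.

q = γ·D_f = 17.6 × 1.98 = 34.848 kPa.
For the ½γBN_γ term take γ' = 19.7 − 9.81 = 9.89 kN/m³ (soil below base is submerged).
q·N_q = 34.848 × 18.4 = 641.2 kPa
0.5·γ·B·N_γ = 0.5 × 9.89 × 1 × 15.7 = 77.636 kPa
q_ult = 641.2 + 77.636 = 718.84 kPa.

q_ult ≈ 720 kPa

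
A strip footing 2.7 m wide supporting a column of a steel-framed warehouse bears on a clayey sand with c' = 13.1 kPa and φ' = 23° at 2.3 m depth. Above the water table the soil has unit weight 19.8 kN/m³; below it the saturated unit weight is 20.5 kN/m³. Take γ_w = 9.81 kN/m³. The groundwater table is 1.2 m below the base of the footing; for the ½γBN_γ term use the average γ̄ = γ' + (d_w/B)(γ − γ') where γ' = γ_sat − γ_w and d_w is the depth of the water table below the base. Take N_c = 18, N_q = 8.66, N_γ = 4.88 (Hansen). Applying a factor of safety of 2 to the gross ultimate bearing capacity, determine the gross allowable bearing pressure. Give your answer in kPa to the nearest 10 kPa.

Effective surcharge at the founding depth q = γ·D_f = 19.8 × 2.3 = 45.54 kPa.
With d_w = 1.2 m < B, γ̄ = 10.69 + (1.2/2.7) × (19.8 − 10.69) = 14.739 kN/m³.
q_ult = c·N_c + q·N_q + 0.5·γ·B·N_γ
     = 13.1 × 18 + 45.54 × 8.66 + 0.5 × 14.739 × 2.7 × 4.88
     = 235.8 + 394.38 + 97.1 = 727.28 kPa.
q_all = q_ult / FS = 727.28 / 2 = 363.64 kPa.

q_all ≈ 360 kPa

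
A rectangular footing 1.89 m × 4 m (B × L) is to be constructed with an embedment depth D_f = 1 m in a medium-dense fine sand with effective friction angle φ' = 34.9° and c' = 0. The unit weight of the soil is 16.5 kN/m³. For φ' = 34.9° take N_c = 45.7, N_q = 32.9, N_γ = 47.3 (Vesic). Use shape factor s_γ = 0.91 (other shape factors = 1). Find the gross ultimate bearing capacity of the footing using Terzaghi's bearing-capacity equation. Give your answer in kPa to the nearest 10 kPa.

q_ult ≈ 1210 kPa

Overburden at base level: q = 16.5 × 1 = 16.5 kPa.
Surcharge term q·N_q = 16.5 × 32.9 = 542.85 kPa; self-weight term 0.5·γ·B·N_γ·s_γ = 0.5 × 16.5 × 1.89 × 47.3 × 0.91 = 671.15 kPa.
q_ult = 542.85 + 671.15 = 1214 kPa.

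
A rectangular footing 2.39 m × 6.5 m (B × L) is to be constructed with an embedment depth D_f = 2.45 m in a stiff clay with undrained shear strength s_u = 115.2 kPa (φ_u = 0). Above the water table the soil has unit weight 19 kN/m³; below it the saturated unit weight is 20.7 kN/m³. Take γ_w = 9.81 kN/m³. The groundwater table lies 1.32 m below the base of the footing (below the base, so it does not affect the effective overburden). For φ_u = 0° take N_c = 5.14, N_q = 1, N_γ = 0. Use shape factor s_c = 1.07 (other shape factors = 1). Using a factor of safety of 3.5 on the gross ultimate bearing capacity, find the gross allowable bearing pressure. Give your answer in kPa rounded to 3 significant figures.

q = γ·D_f = 19 × 2.45 = 46.55 kPa.
c·N_c·s_c = 115.2 × 5.14 × 1.07 = 633.58 kPa
q·N_q = 46.55 × 1 = 46.55 kPa
q_ult = 633.58 + 46.55 = 680.13 kPa.
q_all = 680.13 / 3.5 = 194.32 kPa.

q_all ≈ 194 kPa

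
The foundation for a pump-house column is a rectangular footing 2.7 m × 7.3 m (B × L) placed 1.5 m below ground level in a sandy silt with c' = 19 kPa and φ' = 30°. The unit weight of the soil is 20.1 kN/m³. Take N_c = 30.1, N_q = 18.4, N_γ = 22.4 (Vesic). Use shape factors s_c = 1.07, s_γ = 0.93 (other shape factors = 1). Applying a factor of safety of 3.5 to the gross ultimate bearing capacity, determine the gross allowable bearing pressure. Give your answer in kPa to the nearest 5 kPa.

q_all ≈ 495 kPa

Effective surcharge at the founding depth q = γ·D_f = 20.1 × 1.5 = 30.15 kPa.
q_ult = c·N_c·s_c + q·N_q + 0.5·γ·B·N_γ·s_γ
     = 19 × 30.1 × 1.07 + 30.15 × 18.4 + 0.5 × 20.1 × 2.7 × 22.4 × 0.93
     = 611.93 + 554.76 + 565.28 = 1732 kPa.
q_all = q_ult / FS = 1732 / 3.5 = 494.85 kPa.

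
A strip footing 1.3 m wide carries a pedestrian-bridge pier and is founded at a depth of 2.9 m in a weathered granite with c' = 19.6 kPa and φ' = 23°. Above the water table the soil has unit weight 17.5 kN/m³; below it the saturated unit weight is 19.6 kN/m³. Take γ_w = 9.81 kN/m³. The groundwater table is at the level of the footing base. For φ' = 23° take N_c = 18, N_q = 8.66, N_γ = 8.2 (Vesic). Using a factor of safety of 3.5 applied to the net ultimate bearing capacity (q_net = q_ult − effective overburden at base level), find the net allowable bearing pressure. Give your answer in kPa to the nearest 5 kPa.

q_all(net) ≈ 225 kPa

Overburden at base level: q = 17.5 × 2.9 = 50.75 kPa.
Below the base the soil is submerged, so the ½γBN_γ term uses γ' = 19.6 − 9.81 = 9.79 kN/m³.
Cohesion term c·N_c = 19.6 × 18 = 352.8 kPa; surcharge term q·N_q = 50.75 × 8.66 = 439.5 kPa; self-weight term 0.5·γ·B·N_γ = 0.5 × 9.79 × 1.3 × 8.2 = 52.181 kPa.
q_ult = 352.8 + 439.5 + 52.181 = 844.48 kPa.
Net ultimate: q_net = 844.48 − 50.75 = 793.73 kPa.
q_all(net) = 793.73 / 3.5 = 226.78 kPa.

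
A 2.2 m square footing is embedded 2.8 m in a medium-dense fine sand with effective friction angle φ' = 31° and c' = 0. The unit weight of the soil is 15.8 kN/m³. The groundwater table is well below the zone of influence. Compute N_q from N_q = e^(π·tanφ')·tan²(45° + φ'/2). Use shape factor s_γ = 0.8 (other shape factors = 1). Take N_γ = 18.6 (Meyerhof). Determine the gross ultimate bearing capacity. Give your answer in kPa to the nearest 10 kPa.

tan31° = 0.6009, so N_q = e^(π×0.6009)·tan²(60.5°) = 6.604 × 3.124 = 20.63.
Effective surcharge at the founding depth q = γ·D_f = 15.8 × 2.8 = 44.24 kPa.
q_ult = q·N_q + 0.5·γ·B·N_γ·s_γ
     = 44.24 × 20.631 + 0.5 × 15.8 × 2.2 × 18.6 × 0.8
     = 912.71 + 258.61 = 1171.3 kPa.

q_ult ≈ 1170 kPa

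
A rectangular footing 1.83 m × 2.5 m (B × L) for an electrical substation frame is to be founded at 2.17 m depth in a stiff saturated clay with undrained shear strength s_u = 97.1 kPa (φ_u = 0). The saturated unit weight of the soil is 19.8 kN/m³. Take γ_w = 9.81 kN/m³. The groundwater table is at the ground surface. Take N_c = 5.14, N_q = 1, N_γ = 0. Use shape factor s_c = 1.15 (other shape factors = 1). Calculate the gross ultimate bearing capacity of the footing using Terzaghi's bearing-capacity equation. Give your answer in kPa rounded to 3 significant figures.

q_ult ≈ 596 kPa

Water table at ground surface, so effective unit weight γ' = 19.8 − 9.81 = 9.99 kN/m³ is used throughout; overburden q = 9.99 × 2.17 = 21.678 kPa.
Cohesion term c·N_c·s_c = 97.1 × 5.14 × 1.15 = 573.96 kPa; surcharge term q·N_q = 21.678 × 1 = 21.678 kPa.
q_ult = 573.96 + 21.678 = 595.64 kPa.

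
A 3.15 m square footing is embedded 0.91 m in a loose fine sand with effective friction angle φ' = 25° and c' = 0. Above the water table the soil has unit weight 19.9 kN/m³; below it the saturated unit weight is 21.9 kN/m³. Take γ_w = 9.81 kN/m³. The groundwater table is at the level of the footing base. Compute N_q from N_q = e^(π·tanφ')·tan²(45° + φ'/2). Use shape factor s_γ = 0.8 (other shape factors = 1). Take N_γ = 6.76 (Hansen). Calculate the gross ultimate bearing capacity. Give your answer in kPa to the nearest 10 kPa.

tan25° = 0.4663, so N_q = e^(π×0.4663)·tan²(57.5°) = 4.327 × 2.464 = 10.66.
q = γ·D_f = 19.9 × 0.91 = 18.109 kPa.
For the ½γBN_γ term take γ' = 21.9 − 9.81 = 12.09 kN/m³ (soil below base is submerged).
q·N_q = 18.109 × 10.662 = 193.08 kPa
0.5·γ·B·N_γ·s_γ = 0.5 × 12.09 × 3.15 × 6.76 × 0.8 = 102.98 kPa
q_ult = 193.08 + 102.98 = 296.06 kPa.

q_ult ≈ 300 kPa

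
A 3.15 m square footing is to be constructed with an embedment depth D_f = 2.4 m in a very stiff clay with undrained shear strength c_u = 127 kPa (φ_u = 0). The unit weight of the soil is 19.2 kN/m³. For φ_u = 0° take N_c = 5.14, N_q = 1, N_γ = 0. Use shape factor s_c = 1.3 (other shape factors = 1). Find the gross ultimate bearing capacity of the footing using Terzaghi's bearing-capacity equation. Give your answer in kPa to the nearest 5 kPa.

q_ult ≈ 895 kPa

Effective surcharge at the founding depth q = γ·D_f = 19.2 × 2.4 = 46.08 kPa.
q_ult = c·N_c·s_c + q·N_q
     = 127 × 5.14 × 1.3 + 46.08 × 1
     = 848.61 + 46.08 = 894.69 kPa.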